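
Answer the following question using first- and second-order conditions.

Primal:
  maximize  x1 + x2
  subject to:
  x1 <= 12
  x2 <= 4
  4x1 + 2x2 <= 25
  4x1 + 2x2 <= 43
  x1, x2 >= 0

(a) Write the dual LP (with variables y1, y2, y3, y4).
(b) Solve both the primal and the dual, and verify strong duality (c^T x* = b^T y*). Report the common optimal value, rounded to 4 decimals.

The standard primal-dual pair for 'max c^T x s.t. A x <= b, x >= 0' is:
  Dual:  min b^T y  s.t.  A^T y >= c,  y >= 0.

So the dual LP is:
  minimize  12y1 + 4y2 + 25y3 + 43y4
  subject to:
    y1 + 4y3 + 4y4 >= 1
    y2 + 2y3 + 2y4 >= 1
    y1, y2, y3, y4 >= 0

Solving the primal: x* = (4.25, 4).
  primal value c^T x* = 8.25.
Solving the dual: y* = (0, 0.5, 0.25, 0).
  dual value b^T y* = 8.25.
Strong duality: c^T x* = b^T y*. Confirmed.

8.25


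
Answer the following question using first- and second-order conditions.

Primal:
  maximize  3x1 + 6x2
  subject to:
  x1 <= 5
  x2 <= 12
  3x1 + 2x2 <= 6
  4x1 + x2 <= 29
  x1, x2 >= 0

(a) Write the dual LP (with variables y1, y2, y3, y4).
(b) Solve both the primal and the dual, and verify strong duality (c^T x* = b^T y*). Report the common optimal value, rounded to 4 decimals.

The standard primal-dual pair for 'max c^T x s.t. A x <= b, x >= 0' is:
  Dual:  min b^T y  s.t.  A^T y >= c,  y >= 0.

So the dual LP is:
  minimize  5y1 + 12y2 + 6y3 + 29y4
  subject to:
    y1 + 3y3 + 4y4 >= 3
    y2 + 2y3 + y4 >= 6
    y1, y2, y3, y4 >= 0

Solving the primal: x* = (0, 3).
  primal value c^T x* = 18.
Solving the dual: y* = (0, 0, 3, 0).
  dual value b^T y* = 18.
Strong duality: c^T x* = b^T y*. Confirmed.

18


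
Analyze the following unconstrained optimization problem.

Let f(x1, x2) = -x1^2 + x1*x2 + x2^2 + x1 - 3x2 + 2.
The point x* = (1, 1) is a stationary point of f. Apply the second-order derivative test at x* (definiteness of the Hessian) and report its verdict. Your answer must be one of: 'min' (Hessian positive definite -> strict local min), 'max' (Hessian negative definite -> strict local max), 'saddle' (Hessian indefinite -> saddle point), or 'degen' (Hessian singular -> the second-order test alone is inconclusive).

Compute the Hessian H = grad^2 f:
  H = [[-2, 1], [1, 2]]
Verify stationarity: grad f(x*) = H x* + g = (0, 0).
Eigenvalues of H: -2.2361, 2.2361.
Eigenvalues have mixed signs, so H is indefinite -> x* is a saddle point.

saddle


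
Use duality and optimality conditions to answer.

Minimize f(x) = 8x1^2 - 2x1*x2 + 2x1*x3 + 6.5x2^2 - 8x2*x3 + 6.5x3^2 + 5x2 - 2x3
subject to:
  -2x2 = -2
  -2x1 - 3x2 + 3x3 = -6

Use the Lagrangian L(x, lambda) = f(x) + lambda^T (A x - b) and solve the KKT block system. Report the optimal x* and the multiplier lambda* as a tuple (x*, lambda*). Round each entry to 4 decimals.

Form the Lagrangian:
  L(x, lambda) = (1/2) x^T Q x + c^T x + lambda^T (A x - b)
Stationarity (grad_x L = 0): Q x + c + A^T lambda = 0.
Primal feasibility: A x = b.

This gives the KKT block system:
  [ Q   A^T ] [ x     ]   [-c ]
  [ A    0  ] [ lambda ] = [ b ]

Solving the linear system:
  x*      = (0.7909, 1, -0.4727)
  lambda* = (2.8182, 4.8545)
  f(x*)   = 20.3545

x* = (0.7909, 1, -0.4727), lambda* = (2.8182, 4.8545)


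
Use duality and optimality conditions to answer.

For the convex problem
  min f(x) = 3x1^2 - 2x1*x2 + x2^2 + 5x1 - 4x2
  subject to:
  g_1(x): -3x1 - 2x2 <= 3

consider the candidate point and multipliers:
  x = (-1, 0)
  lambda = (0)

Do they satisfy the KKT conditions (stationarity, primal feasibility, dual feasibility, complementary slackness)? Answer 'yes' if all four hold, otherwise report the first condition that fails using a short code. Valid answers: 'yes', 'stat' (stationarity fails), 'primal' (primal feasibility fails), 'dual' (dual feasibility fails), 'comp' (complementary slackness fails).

Gradient of f: grad f(x) = Q x + c = (-1, -2)
Constraint values g_i(x) = a_i^T x - b_i:
  g_1((-1, 0)) = 0
Stationarity residual: grad f(x) + sum_i lambda_i a_i = (-1, -2)
  -> stationarity FAILS
Primal feasibility (all g_i <= 0): OK
Dual feasibility (all lambda_i >= 0): OK
Complementary slackness (lambda_i * g_i(x) = 0 for all i): OK

Verdict: the first failing condition is stationarity -> stat.

stat


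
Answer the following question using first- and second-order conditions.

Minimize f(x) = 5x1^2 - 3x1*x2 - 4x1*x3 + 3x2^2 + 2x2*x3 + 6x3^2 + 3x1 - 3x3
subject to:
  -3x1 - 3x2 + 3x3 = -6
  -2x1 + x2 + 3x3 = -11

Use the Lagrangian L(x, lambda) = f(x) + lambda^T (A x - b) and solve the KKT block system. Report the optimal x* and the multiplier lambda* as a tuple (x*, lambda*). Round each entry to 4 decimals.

Form the Lagrangian:
  L(x, lambda) = (1/2) x^T Q x + c^T x + lambda^T (A x - b)
Stationarity (grad_x L = 0): Q x + c + A^T lambda = 0.
Primal feasibility: A x = b.

This gives the KKT block system:
  [ Q   A^T ] [ x     ]   [-c ]
  [ A    0  ] [ lambda ] = [ b ]

Solving the linear system:
  x*      = (0.8526, -1.4632, -2.6105)
  lambda* = (-0.7509, 14.3053)
  f(x*)   = 81.6211

x* = (0.8526, -1.4632, -2.6105), lambda* = (-0.7509, 14.3053)


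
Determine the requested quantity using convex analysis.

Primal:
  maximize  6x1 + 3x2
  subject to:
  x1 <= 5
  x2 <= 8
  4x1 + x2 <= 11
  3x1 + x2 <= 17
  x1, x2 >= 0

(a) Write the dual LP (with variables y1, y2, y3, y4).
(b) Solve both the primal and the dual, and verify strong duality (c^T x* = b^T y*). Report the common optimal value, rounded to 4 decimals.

The standard primal-dual pair for 'max c^T x s.t. A x <= b, x >= 0' is:
  Dual:  min b^T y  s.t.  A^T y >= c,  y >= 0.

So the dual LP is:
  minimize  5y1 + 8y2 + 11y3 + 17y4
  subject to:
    y1 + 4y3 + 3y4 >= 6
    y2 + y3 + y4 >= 3
    y1, y2, y3, y4 >= 0

Solving the primal: x* = (0.75, 8).
  primal value c^T x* = 28.5.
Solving the dual: y* = (0, 1.5, 1.5, 0).
  dual value b^T y* = 28.5.
Strong duality: c^T x* = b^T y*. Confirmed.

28.5


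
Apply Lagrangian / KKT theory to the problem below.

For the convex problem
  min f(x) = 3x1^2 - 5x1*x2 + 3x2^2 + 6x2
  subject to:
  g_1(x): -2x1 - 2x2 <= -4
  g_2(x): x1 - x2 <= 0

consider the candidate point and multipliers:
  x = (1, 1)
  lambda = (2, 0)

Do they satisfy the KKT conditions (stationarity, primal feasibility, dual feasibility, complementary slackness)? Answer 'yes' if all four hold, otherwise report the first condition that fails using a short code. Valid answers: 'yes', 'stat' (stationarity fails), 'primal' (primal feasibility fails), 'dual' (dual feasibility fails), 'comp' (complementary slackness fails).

Gradient of f: grad f(x) = Q x + c = (1, 7)
Constraint values g_i(x) = a_i^T x - b_i:
  g_1((1, 1)) = 0
  g_2((1, 1)) = 0
Stationarity residual: grad f(x) + sum_i lambda_i a_i = (-3, 3)
  -> stationarity FAILS
Primal feasibility (all g_i <= 0): OK
Dual feasibility (all lambda_i >= 0): OK
Complementary slackness (lambda_i * g_i(x) = 0 for all i): OK

Verdict: the first failing condition is stationarity -> stat.

stat


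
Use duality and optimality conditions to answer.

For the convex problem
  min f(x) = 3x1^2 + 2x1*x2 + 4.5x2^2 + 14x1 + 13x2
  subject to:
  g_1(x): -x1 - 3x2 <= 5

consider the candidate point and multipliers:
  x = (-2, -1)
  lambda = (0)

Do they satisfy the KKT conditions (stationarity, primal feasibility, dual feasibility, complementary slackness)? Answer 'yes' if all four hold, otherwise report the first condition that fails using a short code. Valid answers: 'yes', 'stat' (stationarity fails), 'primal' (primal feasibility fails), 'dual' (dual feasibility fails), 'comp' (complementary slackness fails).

Gradient of f: grad f(x) = Q x + c = (0, 0)
Constraint values g_i(x) = a_i^T x - b_i:
  g_1((-2, -1)) = 0
Stationarity residual: grad f(x) + sum_i lambda_i a_i = (0, 0)
  -> stationarity OK
Primal feasibility (all g_i <= 0): OK
Dual feasibility (all lambda_i >= 0): OK
Complementary slackness (lambda_i * g_i(x) = 0 for all i): OK

Verdict: yes, KKT holds.

yes


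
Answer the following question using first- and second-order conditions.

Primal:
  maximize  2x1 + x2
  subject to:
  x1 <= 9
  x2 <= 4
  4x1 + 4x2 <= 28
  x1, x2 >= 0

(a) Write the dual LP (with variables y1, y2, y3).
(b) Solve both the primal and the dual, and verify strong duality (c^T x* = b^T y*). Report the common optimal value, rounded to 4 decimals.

The standard primal-dual pair for 'max c^T x s.t. A x <= b, x >= 0' is:
  Dual:  min b^T y  s.t.  A^T y >= c,  y >= 0.

So the dual LP is:
  minimize  9y1 + 4y2 + 28y3
  subject to:
    y1 + 4y3 >= 2
    y2 + 4y3 >= 1
    y1, y2, y3 >= 0

Solving the primal: x* = (7, 0).
  primal value c^T x* = 14.
Solving the dual: y* = (0, 0, 0.5).
  dual value b^T y* = 14.
Strong duality: c^T x* = b^T y*. Confirmed.

14


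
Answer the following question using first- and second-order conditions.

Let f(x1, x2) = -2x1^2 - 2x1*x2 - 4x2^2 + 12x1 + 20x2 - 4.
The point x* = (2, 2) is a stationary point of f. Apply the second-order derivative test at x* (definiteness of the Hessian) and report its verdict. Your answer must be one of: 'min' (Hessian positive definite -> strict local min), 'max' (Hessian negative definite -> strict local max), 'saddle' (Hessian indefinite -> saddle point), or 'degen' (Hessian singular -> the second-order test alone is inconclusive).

Compute the Hessian H = grad^2 f:
  H = [[-4, -2], [-2, -8]]
Verify stationarity: grad f(x*) = H x* + g = (0, 0).
Eigenvalues of H: -8.8284, -3.1716.
Both eigenvalues < 0, so H is negative definite -> x* is a strict local max.

max


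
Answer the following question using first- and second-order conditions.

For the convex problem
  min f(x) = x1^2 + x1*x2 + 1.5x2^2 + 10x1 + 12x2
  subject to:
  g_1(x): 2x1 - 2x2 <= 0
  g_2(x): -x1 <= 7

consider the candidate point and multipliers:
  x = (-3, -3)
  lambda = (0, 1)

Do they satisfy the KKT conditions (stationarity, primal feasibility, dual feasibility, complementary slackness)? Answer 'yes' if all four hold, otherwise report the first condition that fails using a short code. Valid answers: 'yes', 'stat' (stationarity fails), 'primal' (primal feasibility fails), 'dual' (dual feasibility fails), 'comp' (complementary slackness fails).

Gradient of f: grad f(x) = Q x + c = (1, 0)
Constraint values g_i(x) = a_i^T x - b_i:
  g_1((-3, -3)) = 0
  g_2((-3, -3)) = -4
Stationarity residual: grad f(x) + sum_i lambda_i a_i = (0, 0)
  -> stationarity OK
Primal feasibility (all g_i <= 0): OK
Dual feasibility (all lambda_i >= 0): OK
Complementary slackness (lambda_i * g_i(x) = 0 for all i): FAILS

Verdict: the first failing condition is complementary_slackness -> comp.

comp


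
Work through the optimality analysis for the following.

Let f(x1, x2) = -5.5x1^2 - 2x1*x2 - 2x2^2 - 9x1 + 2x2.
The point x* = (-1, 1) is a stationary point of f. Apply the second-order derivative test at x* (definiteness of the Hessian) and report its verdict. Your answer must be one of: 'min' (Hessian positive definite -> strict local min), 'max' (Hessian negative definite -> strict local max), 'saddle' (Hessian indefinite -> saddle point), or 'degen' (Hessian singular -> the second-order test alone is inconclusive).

Compute the Hessian H = grad^2 f:
  H = [[-11, -2], [-2, -4]]
Verify stationarity: grad f(x*) = H x* + g = (0, 0).
Eigenvalues of H: -11.5311, -3.4689.
Both eigenvalues < 0, so H is negative definite -> x* is a strict local max.

max


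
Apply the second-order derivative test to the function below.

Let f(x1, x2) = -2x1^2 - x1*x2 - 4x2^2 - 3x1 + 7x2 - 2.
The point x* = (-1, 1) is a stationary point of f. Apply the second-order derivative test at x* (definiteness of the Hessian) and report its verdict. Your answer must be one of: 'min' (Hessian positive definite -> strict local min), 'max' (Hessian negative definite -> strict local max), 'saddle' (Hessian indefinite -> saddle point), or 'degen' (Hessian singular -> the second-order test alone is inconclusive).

Compute the Hessian H = grad^2 f:
  H = [[-4, -1], [-1, -8]]
Verify stationarity: grad f(x*) = H x* + g = (0, 0).
Eigenvalues of H: -8.2361, -3.7639.
Both eigenvalues < 0, so H is negative definite -> x* is a strict local max.

max


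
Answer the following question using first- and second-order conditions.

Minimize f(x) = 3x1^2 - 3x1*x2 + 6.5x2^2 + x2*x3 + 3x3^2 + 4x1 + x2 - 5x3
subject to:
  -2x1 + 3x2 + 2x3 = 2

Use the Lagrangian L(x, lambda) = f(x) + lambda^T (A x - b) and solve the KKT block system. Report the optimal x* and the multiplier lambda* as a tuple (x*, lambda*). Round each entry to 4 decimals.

Form the Lagrangian:
  L(x, lambda) = (1/2) x^T Q x + c^T x + lambda^T (A x - b)
Stationarity (grad_x L = 0): Q x + c + A^T lambda = 0.
Primal feasibility: A x = b.

This gives the KKT block system:
  [ Q   A^T ] [ x     ]   [-c ]
  [ A    0  ] [ lambda ] = [ b ]

Solving the linear system:
  x*      = (-0.764, -0.3789, 0.8043)
  lambda* = (0.2764)
  f(x*)   = -4.0047

x* = (-0.764, -0.3789, 0.8043), lambda* = (0.2764)


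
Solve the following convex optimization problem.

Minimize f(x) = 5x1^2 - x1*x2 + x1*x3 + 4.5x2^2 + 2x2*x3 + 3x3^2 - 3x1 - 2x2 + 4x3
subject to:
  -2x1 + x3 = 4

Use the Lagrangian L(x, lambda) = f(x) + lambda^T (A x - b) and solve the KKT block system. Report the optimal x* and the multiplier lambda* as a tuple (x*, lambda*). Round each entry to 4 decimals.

Form the Lagrangian:
  L(x, lambda) = (1/2) x^T Q x + c^T x + lambda^T (A x - b)
Stationarity (grad_x L = 0): Q x + c + A^T lambda = 0.
Primal feasibility: A x = b.

This gives the KKT block system:
  [ Q   A^T ] [ x     ]   [-c ]
  [ A    0  ] [ lambda ] = [ b ]

Solving the linear system:
  x*      = (-1.4865, -0.1712, 1.027)
  lambda* = (-8.3333)
  f(x*)   = 21.1216

x* = (-1.4865, -0.1712, 1.027), lambda* = (-8.3333)


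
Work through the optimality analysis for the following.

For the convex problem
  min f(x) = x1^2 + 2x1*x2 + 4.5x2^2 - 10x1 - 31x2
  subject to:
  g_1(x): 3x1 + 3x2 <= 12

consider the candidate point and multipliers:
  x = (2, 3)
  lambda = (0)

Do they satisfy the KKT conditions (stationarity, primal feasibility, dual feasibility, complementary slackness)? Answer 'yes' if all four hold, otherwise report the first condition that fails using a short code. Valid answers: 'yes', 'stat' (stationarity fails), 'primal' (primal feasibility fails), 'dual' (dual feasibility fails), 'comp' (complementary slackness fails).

Gradient of f: grad f(x) = Q x + c = (0, 0)
Constraint values g_i(x) = a_i^T x - b_i:
  g_1((2, 3)) = 3
Stationarity residual: grad f(x) + sum_i lambda_i a_i = (0, 0)
  -> stationarity OK
Primal feasibility (all g_i <= 0): FAILS
Dual feasibility (all lambda_i >= 0): OK
Complementary slackness (lambda_i * g_i(x) = 0 for all i): OK

Verdict: the first failing condition is primal_feasibility -> primal.

primal


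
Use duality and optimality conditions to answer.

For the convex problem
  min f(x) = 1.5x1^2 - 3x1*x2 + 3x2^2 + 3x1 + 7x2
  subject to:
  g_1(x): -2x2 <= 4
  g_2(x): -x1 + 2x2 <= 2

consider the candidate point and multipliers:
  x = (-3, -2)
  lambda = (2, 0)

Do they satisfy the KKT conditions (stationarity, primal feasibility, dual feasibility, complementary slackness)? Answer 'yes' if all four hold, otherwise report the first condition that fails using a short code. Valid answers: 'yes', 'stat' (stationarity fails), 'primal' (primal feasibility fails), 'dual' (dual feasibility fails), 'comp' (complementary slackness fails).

Gradient of f: grad f(x) = Q x + c = (0, 4)
Constraint values g_i(x) = a_i^T x - b_i:
  g_1((-3, -2)) = 0
  g_2((-3, -2)) = -3
Stationarity residual: grad f(x) + sum_i lambda_i a_i = (0, 0)
  -> stationarity OK
Primal feasibility (all g_i <= 0): OK
Dual feasibility (all lambda_i >= 0): OK
Complementary slackness (lambda_i * g_i(x) = 0 for all i): OK

Verdict: yes, KKT holds.

yes


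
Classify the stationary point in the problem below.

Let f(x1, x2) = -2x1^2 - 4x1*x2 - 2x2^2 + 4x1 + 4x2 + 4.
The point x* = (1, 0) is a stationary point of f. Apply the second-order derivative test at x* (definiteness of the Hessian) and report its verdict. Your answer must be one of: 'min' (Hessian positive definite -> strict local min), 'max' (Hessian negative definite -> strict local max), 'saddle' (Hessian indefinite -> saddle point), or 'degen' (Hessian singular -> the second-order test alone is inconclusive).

Compute the Hessian H = grad^2 f:
  H = [[-4, -4], [-4, -4]]
Verify stationarity: grad f(x*) = H x* + g = (0, 0).
Eigenvalues of H: -8, 0.
H has a zero eigenvalue (singular; negative semidefinite but not definite), so H is neither positive definite, negative definite, nor indefinite. The second-order test alone is inconclusive -> degen.
(Indeed, f is constant along the null direction of H through x*, so x* is not a strict local extremum.)

degen


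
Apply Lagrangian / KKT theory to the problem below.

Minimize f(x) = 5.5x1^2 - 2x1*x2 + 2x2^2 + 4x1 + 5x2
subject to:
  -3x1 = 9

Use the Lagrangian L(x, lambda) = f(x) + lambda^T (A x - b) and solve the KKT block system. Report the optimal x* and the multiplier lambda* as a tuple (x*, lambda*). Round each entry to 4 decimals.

Form the Lagrangian:
  L(x, lambda) = (1/2) x^T Q x + c^T x + lambda^T (A x - b)
Stationarity (grad_x L = 0): Q x + c + A^T lambda = 0.
Primal feasibility: A x = b.

This gives the KKT block system:
  [ Q   A^T ] [ x     ]   [-c ]
  [ A    0  ] [ lambda ] = [ b ]

Solving the linear system:
  x*      = (-3, -2.75)
  lambda* = (-7.8333)
  f(x*)   = 22.375

x* = (-3, -2.75), lambda* = (-7.8333)


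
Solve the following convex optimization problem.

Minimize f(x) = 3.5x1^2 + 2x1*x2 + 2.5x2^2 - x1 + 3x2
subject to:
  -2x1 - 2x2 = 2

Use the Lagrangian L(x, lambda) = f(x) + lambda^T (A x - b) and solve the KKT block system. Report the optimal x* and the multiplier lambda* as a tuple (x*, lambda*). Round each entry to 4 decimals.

Form the Lagrangian:
  L(x, lambda) = (1/2) x^T Q x + c^T x + lambda^T (A x - b)
Stationarity (grad_x L = 0): Q x + c + A^T lambda = 0.
Primal feasibility: A x = b.

This gives the KKT block system:
  [ Q   A^T ] [ x     ]   [-c ]
  [ A    0  ] [ lambda ] = [ b ]

Solving the linear system:
  x*      = (0.125, -1.125)
  lambda* = (-1.1875)
  f(x*)   = -0.5625

x* = (0.125, -1.125), lambda* = (-1.1875)


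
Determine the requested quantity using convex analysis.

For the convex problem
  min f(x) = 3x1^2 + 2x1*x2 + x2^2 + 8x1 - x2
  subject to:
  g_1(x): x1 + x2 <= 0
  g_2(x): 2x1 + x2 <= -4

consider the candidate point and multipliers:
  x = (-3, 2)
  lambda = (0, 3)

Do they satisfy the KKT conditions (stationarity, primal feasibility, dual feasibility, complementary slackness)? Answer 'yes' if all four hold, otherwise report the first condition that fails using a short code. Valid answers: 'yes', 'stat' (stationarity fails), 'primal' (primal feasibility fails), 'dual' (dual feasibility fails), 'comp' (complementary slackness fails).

Gradient of f: grad f(x) = Q x + c = (-6, -3)
Constraint values g_i(x) = a_i^T x - b_i:
  g_1((-3, 2)) = -1
  g_2((-3, 2)) = 0
Stationarity residual: grad f(x) + sum_i lambda_i a_i = (0, 0)
  -> stationarity OK
Primal feasibility (all g_i <= 0): OK
Dual feasibility (all lambda_i >= 0): OK
Complementary slackness (lambda_i * g_i(x) = 0 for all i): OK

Verdict: yes, KKT holds.

yes


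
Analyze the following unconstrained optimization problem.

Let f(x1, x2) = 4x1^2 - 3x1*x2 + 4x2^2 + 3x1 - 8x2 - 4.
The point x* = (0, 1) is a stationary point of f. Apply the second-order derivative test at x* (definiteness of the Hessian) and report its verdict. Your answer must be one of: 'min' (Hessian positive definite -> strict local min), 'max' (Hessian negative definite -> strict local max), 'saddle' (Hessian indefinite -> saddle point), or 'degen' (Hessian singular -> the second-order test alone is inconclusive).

Compute the Hessian H = grad^2 f:
  H = [[8, -3], [-3, 8]]
Verify stationarity: grad f(x*) = H x* + g = (0, 0).
Eigenvalues of H: 5, 11.
Both eigenvalues > 0, so H is positive definite -> x* is a strict local min.

min


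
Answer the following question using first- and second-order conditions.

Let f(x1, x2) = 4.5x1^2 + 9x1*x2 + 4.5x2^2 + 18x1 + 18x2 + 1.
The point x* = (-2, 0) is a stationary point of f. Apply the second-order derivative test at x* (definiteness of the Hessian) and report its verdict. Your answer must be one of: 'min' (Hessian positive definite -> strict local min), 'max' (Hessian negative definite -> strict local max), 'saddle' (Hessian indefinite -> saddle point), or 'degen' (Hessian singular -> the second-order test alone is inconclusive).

Compute the Hessian H = grad^2 f:
  H = [[9, 9], [9, 9]]
Verify stationarity: grad f(x*) = H x* + g = (0, 0).
Eigenvalues of H: 0, 18.
H has a zero eigenvalue (singular; positive semidefinite but not definite), so H is neither positive definite, negative definite, nor indefinite. The second-order test alone is inconclusive -> degen.
(Indeed, f is constant along the null direction of H through x*, so x* is not a strict local extremum.)

degen


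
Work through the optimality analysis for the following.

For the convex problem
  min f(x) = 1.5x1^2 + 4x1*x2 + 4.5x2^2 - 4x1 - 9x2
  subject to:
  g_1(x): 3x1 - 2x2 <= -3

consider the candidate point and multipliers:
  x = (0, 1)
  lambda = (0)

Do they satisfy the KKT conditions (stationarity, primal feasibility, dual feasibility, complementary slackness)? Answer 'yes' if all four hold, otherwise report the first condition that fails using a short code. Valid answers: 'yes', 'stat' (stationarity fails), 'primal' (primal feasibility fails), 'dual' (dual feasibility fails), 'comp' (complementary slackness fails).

Gradient of f: grad f(x) = Q x + c = (0, 0)
Constraint values g_i(x) = a_i^T x - b_i:
  g_1((0, 1)) = 1
Stationarity residual: grad f(x) + sum_i lambda_i a_i = (0, 0)
  -> stationarity OK
Primal feasibility (all g_i <= 0): FAILS
Dual feasibility (all lambda_i >= 0): OK
Complementary slackness (lambda_i * g_i(x) = 0 for all i): OK

Verdict: the first failing condition is primal_feasibility -> primal.

primal


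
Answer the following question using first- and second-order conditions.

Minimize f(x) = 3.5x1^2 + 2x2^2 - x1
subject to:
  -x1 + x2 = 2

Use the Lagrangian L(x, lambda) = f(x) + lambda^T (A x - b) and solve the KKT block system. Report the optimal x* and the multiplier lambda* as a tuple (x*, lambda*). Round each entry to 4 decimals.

Form the Lagrangian:
  L(x, lambda) = (1/2) x^T Q x + c^T x + lambda^T (A x - b)
Stationarity (grad_x L = 0): Q x + c + A^T lambda = 0.
Primal feasibility: A x = b.

This gives the KKT block system:
  [ Q   A^T ] [ x     ]   [-c ]
  [ A    0  ] [ lambda ] = [ b ]

Solving the linear system:
  x*      = (-0.6364, 1.3636)
  lambda* = (-5.4545)
  f(x*)   = 5.7727

x* = (-0.6364, 1.3636), lambda* = (-5.4545)


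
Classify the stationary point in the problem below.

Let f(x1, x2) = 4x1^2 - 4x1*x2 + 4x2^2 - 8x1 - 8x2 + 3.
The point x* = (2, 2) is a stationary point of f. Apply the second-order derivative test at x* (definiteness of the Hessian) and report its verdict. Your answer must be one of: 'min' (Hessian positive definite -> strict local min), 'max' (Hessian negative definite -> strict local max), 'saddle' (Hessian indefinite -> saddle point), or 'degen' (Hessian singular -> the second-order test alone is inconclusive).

Compute the Hessian H = grad^2 f:
  H = [[8, -4], [-4, 8]]
Verify stationarity: grad f(x*) = H x* + g = (0, 0).
Eigenvalues of H: 4, 12.
Both eigenvalues > 0, so H is positive definite -> x* is a strict local min.

min


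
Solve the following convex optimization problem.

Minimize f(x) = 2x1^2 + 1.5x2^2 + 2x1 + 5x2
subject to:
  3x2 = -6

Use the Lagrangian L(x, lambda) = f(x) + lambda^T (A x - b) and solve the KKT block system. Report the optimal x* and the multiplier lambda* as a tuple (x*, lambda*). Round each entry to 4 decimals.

Form the Lagrangian:
  L(x, lambda) = (1/2) x^T Q x + c^T x + lambda^T (A x - b)
Stationarity (grad_x L = 0): Q x + c + A^T lambda = 0.
Primal feasibility: A x = b.

This gives the KKT block system:
  [ Q   A^T ] [ x     ]   [-c ]
  [ A    0  ] [ lambda ] = [ b ]

Solving the linear system:
  x*      = (-0.5, -2)
  lambda* = (0.3333)
  f(x*)   = -4.5

x* = (-0.5, -2), lambda* = (0.3333)


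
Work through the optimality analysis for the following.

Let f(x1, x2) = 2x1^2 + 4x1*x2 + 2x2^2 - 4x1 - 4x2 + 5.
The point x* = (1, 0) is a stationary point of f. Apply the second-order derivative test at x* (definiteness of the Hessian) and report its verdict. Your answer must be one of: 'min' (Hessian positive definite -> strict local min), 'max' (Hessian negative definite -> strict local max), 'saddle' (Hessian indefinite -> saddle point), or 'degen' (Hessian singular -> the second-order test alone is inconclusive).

Compute the Hessian H = grad^2 f:
  H = [[4, 4], [4, 4]]
Verify stationarity: grad f(x*) = H x* + g = (0, 0).
Eigenvalues of H: 0, 8.
H has a zero eigenvalue (singular; positive semidefinite but not definite), so H is neither positive definite, negative definite, nor indefinite. The second-order test alone is inconclusive -> degen.
(Indeed, f is constant along the null direction of H through x*, so x* is not a strict local extremum.)

degen


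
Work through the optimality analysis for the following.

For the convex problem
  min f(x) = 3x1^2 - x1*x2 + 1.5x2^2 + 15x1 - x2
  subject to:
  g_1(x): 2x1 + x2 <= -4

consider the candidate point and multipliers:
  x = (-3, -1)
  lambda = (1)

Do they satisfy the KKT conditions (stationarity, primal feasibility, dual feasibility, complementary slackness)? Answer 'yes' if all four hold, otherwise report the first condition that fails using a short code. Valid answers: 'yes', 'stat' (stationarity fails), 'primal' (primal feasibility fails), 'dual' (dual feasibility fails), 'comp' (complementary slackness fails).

Gradient of f: grad f(x) = Q x + c = (-2, -1)
Constraint values g_i(x) = a_i^T x - b_i:
  g_1((-3, -1)) = -3
Stationarity residual: grad f(x) + sum_i lambda_i a_i = (0, 0)
  -> stationarity OK
Primal feasibility (all g_i <= 0): OK
Dual feasibility (all lambda_i >= 0): OK
Complementary slackness (lambda_i * g_i(x) = 0 for all i): FAILS

Verdict: the first failing condition is complementary_slackness -> comp.

comp


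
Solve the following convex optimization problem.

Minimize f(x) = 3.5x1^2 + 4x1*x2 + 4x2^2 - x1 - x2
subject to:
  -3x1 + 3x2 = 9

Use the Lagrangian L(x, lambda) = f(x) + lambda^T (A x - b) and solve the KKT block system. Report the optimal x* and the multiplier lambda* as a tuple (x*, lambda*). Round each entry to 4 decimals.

Form the Lagrangian:
  L(x, lambda) = (1/2) x^T Q x + c^T x + lambda^T (A x - b)
Stationarity (grad_x L = 0): Q x + c + A^T lambda = 0.
Primal feasibility: A x = b.

This gives the KKT block system:
  [ Q   A^T ] [ x     ]   [-c ]
  [ A    0  ] [ lambda ] = [ b ]

Solving the linear system:
  x*      = (-1.4783, 1.5217)
  lambda* = (-1.7536)
  f(x*)   = 7.8696

x* = (-1.4783, 1.5217), lambda* = (-1.7536)


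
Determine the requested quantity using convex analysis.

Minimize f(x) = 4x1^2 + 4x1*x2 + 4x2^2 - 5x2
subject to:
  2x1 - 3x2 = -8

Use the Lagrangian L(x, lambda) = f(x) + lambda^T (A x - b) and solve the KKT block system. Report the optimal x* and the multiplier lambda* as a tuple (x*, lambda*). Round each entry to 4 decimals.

Form the Lagrangian:
  L(x, lambda) = (1/2) x^T Q x + c^T x + lambda^T (A x - b)
Stationarity (grad_x L = 0): Q x + c + A^T lambda = 0.
Primal feasibility: A x = b.

This gives the KKT block system:
  [ Q   A^T ] [ x     ]   [-c ]
  [ A    0  ] [ lambda ] = [ b ]

Solving the linear system:
  x*      = (-1.2763, 1.8158)
  lambda* = (1.4737)
  f(x*)   = 1.3553

x* = (-1.2763, 1.8158), lambda* = (1.4737)


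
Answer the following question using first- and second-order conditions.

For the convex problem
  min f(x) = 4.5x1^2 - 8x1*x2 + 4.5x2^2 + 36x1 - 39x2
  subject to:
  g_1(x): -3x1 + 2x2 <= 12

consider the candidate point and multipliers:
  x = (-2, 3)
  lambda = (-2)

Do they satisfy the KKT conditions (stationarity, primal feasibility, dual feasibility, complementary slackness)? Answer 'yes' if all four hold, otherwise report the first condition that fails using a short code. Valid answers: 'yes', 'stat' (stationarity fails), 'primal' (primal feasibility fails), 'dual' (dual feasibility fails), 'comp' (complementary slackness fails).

Gradient of f: grad f(x) = Q x + c = (-6, 4)
Constraint values g_i(x) = a_i^T x - b_i:
  g_1((-2, 3)) = 0
Stationarity residual: grad f(x) + sum_i lambda_i a_i = (0, 0)
  -> stationarity OK
Primal feasibility (all g_i <= 0): OK
Dual feasibility (all lambda_i >= 0): FAILS
Complementary slackness (lambda_i * g_i(x) = 0 for all i): OK

Verdict: the first failing condition is dual_feasibility -> dual.

dual


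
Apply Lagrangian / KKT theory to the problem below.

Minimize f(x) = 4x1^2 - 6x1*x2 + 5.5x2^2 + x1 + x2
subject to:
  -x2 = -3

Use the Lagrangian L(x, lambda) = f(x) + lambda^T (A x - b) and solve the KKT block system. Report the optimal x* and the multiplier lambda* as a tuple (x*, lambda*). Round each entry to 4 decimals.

Form the Lagrangian:
  L(x, lambda) = (1/2) x^T Q x + c^T x + lambda^T (A x - b)
Stationarity (grad_x L = 0): Q x + c + A^T lambda = 0.
Primal feasibility: A x = b.

This gives the KKT block system:
  [ Q   A^T ] [ x     ]   [-c ]
  [ A    0  ] [ lambda ] = [ b ]

Solving the linear system:
  x*      = (2.125, 3)
  lambda* = (21.25)
  f(x*)   = 34.4375

x* = (2.125, 3), lambda* = (21.25)


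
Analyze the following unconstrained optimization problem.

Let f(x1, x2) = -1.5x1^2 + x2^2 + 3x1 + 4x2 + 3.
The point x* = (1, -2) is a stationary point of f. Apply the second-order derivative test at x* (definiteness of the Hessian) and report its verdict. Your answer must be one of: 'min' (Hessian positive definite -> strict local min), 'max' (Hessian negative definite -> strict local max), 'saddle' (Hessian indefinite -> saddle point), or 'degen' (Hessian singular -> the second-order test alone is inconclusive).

Compute the Hessian H = grad^2 f:
  H = [[-3, 0], [0, 2]]
Verify stationarity: grad f(x*) = H x* + g = (0, 0).
Eigenvalues of H: -3, 2.
Eigenvalues have mixed signs, so H is indefinite -> x* is a saddle point.

saddle


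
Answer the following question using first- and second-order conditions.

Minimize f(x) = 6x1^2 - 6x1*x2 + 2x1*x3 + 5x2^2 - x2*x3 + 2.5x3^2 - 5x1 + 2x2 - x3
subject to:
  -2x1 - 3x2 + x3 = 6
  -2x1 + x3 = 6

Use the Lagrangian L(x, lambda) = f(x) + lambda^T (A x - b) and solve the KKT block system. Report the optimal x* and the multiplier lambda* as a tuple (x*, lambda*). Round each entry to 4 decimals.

Form the Lagrangian:
  L(x, lambda) = (1/2) x^T Q x + c^T x + lambda^T (A x - b)
Stationarity (grad_x L = 0): Q x + c + A^T lambda = 0.
Primal feasibility: A x = b.

This gives the KKT block system:
  [ Q   A^T ] [ x     ]   [-c ]
  [ A    0  ] [ lambda ] = [ b ]

Solving the linear system:
  x*      = (-1.625, 0, 2.75)
  lambda* = (3, -12.5)
  f(x*)   = 31.1875

x* = (-1.625, 0, 2.75), lambda* = (3, -12.5)


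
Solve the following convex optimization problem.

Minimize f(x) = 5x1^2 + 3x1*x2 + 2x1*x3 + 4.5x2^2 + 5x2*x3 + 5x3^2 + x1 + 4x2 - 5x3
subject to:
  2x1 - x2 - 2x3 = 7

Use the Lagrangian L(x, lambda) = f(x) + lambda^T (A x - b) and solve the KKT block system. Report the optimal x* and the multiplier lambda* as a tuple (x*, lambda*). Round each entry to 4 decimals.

Form the Lagrangian:
  L(x, lambda) = (1/2) x^T Q x + c^T x + lambda^T (A x - b)
Stationarity (grad_x L = 0): Q x + c + A^T lambda = 0.
Primal feasibility: A x = b.

This gives the KKT block system:
  [ Q   A^T ] [ x     ]   [-c ]
  [ A    0  ] [ lambda ] = [ b ]

Solving the linear system:
  x*      = (2.0526, -1.6316, -0.6316)
  lambda* = (-7.6842)
  f(x*)   = 26.2368

x* = (2.0526, -1.6316, -0.6316), lambda* = (-7.6842)


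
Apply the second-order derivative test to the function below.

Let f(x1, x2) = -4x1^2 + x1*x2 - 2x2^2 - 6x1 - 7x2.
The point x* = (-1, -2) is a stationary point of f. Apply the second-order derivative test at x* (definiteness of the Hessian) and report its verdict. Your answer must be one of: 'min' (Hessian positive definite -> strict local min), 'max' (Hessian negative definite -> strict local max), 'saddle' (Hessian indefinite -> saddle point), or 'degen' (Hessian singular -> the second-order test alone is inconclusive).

Compute the Hessian H = grad^2 f:
  H = [[-8, 1], [1, -4]]
Verify stationarity: grad f(x*) = H x* + g = (0, 0).
Eigenvalues of H: -8.2361, -3.7639.
Both eigenvalues < 0, so H is negative definite -> x* is a strict local max.

max


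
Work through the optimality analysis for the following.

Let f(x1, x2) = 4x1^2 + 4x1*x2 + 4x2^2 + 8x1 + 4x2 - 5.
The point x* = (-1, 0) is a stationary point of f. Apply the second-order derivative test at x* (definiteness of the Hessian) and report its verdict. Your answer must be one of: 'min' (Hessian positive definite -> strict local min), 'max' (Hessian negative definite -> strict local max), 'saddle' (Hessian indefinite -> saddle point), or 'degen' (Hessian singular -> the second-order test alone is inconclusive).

Compute the Hessian H = grad^2 f:
  H = [[8, 4], [4, 8]]
Verify stationarity: grad f(x*) = H x* + g = (0, 0).
Eigenvalues of H: 4, 12.
Both eigenvalues > 0, so H is positive definite -> x* is a strict local min.

min


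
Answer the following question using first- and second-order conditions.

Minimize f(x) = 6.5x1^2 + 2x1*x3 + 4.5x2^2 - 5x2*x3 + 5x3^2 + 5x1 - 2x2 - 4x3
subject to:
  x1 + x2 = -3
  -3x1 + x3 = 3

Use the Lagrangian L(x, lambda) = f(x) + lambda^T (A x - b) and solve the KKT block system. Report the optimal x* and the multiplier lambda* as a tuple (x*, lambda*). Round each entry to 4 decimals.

Form the Lagrangian:
  L(x, lambda) = (1/2) x^T Q x + c^T x + lambda^T (A x - b)
Stationarity (grad_x L = 0): Q x + c + A^T lambda = 0.
Primal feasibility: A x = b.

This gives the KKT block system:
  [ Q   A^T ] [ x     ]   [-c ]
  [ A    0  ] [ lambda ] = [ b ]

Solving the linear system:
  x*      = (-1.1558, -1.8442, -0.4675)
  lambda* = (16.2597, 1.7662)
  f(x*)   = 21.6299

x* = (-1.1558, -1.8442, -0.4675), lambda* = (16.2597, 1.7662)


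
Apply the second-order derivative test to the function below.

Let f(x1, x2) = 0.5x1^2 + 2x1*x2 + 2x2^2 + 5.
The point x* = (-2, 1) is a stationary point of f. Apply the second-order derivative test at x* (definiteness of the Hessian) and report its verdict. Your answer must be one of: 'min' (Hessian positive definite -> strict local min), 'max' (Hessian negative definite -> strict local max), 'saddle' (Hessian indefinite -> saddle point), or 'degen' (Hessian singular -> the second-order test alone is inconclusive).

Compute the Hessian H = grad^2 f:
  H = [[1, 2], [2, 4]]
Verify stationarity: grad f(x*) = H x* + g = (0, 0).
Eigenvalues of H: 0, 5.
H has a zero eigenvalue (singular; positive semidefinite but not definite), so H is neither positive definite, negative definite, nor indefinite. The second-order test alone is inconclusive -> degen.
(Indeed, f is constant along the null direction of H through x*, so x* is not a strict local extremum.)

degen


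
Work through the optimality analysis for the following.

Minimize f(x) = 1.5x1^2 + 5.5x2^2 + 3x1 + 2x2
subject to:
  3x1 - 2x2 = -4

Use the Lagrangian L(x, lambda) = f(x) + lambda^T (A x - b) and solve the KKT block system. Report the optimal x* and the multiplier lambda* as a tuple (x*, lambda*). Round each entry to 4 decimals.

Form the Lagrangian:
  L(x, lambda) = (1/2) x^T Q x + c^T x + lambda^T (A x - b)
Stationarity (grad_x L = 0): Q x + c + A^T lambda = 0.
Primal feasibility: A x = b.

This gives the KKT block system:
  [ Q   A^T ] [ x     ]   [-c ]
  [ A    0  ] [ lambda ] = [ b ]

Solving the linear system:
  x*      = (-1.4054, -0.1081)
  lambda* = (0.4054)
  f(x*)   = -1.4054

x* = (-1.4054, -0.1081), lambda* = (0.4054)


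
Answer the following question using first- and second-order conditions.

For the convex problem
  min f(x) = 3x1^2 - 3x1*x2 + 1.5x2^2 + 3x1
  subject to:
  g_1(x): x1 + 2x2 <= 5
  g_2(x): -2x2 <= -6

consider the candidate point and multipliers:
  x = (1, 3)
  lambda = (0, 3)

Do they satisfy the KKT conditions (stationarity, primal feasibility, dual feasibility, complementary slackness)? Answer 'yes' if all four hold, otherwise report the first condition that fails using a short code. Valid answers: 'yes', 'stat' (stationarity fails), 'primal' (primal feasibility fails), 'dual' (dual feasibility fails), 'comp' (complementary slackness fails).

Gradient of f: grad f(x) = Q x + c = (0, 6)
Constraint values g_i(x) = a_i^T x - b_i:
  g_1((1, 3)) = 2
  g_2((1, 3)) = 0
Stationarity residual: grad f(x) + sum_i lambda_i a_i = (0, 0)
  -> stationarity OK
Primal feasibility (all g_i <= 0): FAILS
Dual feasibility (all lambda_i >= 0): OK
Complementary slackness (lambda_i * g_i(x) = 0 for all i): OK

Verdict: the first failing condition is primal_feasibility -> primal.

primal


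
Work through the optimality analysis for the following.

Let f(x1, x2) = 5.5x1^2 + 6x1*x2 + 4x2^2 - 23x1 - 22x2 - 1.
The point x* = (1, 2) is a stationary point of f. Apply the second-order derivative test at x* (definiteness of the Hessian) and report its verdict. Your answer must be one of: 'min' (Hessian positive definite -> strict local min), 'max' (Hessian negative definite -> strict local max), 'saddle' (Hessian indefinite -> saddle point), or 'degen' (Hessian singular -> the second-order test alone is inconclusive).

Compute the Hessian H = grad^2 f:
  H = [[11, 6], [6, 8]]
Verify stationarity: grad f(x*) = H x* + g = (0, 0).
Eigenvalues of H: 3.3153, 15.6847.
Both eigenvalues > 0, so H is positive definite -> x* is a strict local min.

min


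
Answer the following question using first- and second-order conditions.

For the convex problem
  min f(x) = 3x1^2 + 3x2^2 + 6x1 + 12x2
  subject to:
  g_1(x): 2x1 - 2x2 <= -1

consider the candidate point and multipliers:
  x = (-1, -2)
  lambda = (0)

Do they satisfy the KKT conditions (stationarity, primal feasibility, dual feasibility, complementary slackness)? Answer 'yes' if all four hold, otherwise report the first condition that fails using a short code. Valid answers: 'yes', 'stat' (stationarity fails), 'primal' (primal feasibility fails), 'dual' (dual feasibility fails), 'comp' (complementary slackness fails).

Gradient of f: grad f(x) = Q x + c = (0, 0)
Constraint values g_i(x) = a_i^T x - b_i:
  g_1((-1, -2)) = 3
Stationarity residual: grad f(x) + sum_i lambda_i a_i = (0, 0)
  -> stationarity OK
Primal feasibility (all g_i <= 0): FAILS
Dual feasibility (all lambda_i >= 0): OK
Complementary slackness (lambda_i * g_i(x) = 0 for all i): OK

Verdict: the first failing condition is primal_feasibility -> primal.

primal


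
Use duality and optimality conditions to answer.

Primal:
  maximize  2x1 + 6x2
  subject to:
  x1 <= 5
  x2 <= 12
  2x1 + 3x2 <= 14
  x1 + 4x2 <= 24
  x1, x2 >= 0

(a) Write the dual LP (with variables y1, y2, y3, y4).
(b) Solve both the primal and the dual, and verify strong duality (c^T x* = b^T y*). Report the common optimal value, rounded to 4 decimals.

The standard primal-dual pair for 'max c^T x s.t. A x <= b, x >= 0' is:
  Dual:  min b^T y  s.t.  A^T y >= c,  y >= 0.

So the dual LP is:
  minimize  5y1 + 12y2 + 14y3 + 24y4
  subject to:
    y1 + 2y3 + y4 >= 2
    y2 + 3y3 + 4y4 >= 6
    y1, y2, y3, y4 >= 0

Solving the primal: x* = (0, 4.6667).
  primal value c^T x* = 28.
Solving the dual: y* = (0, 0, 2, 0).
  dual value b^T y* = 28.
Strong duality: c^T x* = b^T y*. Confirmed.

28


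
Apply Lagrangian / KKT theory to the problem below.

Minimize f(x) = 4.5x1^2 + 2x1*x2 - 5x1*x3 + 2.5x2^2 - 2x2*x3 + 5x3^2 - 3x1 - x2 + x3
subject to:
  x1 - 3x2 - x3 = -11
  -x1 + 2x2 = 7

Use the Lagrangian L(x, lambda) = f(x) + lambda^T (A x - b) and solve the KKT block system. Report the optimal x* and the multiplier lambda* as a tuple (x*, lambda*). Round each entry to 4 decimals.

Form the Lagrangian:
  L(x, lambda) = (1/2) x^T Q x + c^T x + lambda^T (A x - b)
Stationarity (grad_x L = 0): Q x + c + A^T lambda = 0.
Primal feasibility: A x = b.

This gives the KKT block system:
  [ Q   A^T ] [ x     ]   [-c ]
  [ A    0  ] [ lambda ] = [ b ]

Solving the linear system:
  x*      = (-0.4699, 3.2651, 0.7349)
  lambda* = (4.1687, -0.2048)
  f(x*)   = 23.0843

x* = (-0.4699, 3.2651, 0.7349), lambda* = (4.1687, -0.2048)
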